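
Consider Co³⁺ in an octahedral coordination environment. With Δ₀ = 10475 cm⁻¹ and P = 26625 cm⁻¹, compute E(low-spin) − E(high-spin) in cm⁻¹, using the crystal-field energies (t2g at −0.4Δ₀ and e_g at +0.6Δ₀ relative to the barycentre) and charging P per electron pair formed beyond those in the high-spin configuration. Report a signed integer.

32300

Co is in group 9, so Co³⁺ is d⁶ (9 − 3 = 6).
High-spin: t2g^4 e_g^2, CFSE = -0.4Δ₀ = -4190 cm⁻¹.
Low-spin t2g^6 e_g^0 gives -2.4Δ₀ = -25140 cm⁻¹, but forming 2 extra pairs costs 2P = 53250 cm⁻¹, so E(LS) = -25140 + 53250 = 28110 cm⁻¹.
E(LS) − E(HS) = 28110 − (-4190) = 32300 cm⁻¹.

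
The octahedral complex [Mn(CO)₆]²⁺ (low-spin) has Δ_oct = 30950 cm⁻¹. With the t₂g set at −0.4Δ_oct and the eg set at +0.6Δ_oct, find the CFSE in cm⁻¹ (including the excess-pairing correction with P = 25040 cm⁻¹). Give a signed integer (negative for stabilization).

CO is neutral, so the +2 overall charge sits on Mn: oxidation state +2.
Mn sits in group 7; removing 2 electrons leaves Mn²⁺ with 7 − 2 = 5 d electrons.
Configuration: t₂g⁵ eg⁰.
The orbital stabilization is -2.0Δ_oct = -2.0 × 30950 = -61900 cm⁻¹.
High-spin d⁵ would be t₂g³ eg² with 0 pairs; low-spin has 2, so 2 excess pairs cost +2P = +50080 cm⁻¹.
Combining: -61900 + 50080 = -11820 cm⁻¹.

-11820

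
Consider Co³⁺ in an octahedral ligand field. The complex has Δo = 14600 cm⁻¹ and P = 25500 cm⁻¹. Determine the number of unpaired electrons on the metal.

Co is in group 9, so Co³⁺ is d⁶ (9 − 3 = 6).
Here Δo < P (14600 < 25500), so the high-spin state is favoured.
Configuration: t2g^4 e_g^2.
Unpaired electrons: 4.

4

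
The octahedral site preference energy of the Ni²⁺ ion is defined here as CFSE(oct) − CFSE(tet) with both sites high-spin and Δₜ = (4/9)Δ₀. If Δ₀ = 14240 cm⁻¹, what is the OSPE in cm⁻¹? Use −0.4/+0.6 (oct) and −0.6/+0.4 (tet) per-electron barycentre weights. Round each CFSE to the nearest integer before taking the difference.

-12025

Group 10 minus oxidation state +2 gives a d⁸ configuration for Ni²⁺.
Octahedral high-spin t₂g⁶ eg²: CFSE = -1.2 × 14240 = -17088 cm⁻¹.
Tetrahedral: e⁴ t₂⁴, CFSE = 4(−0.6) + 4(+0.4) = -0.8Δₜ = -0.8 × (4/9) × 14240 = -5063 cm⁻¹.
Subtracting, OSPE = -17088 − (-5063) = -12025 cm⁻¹.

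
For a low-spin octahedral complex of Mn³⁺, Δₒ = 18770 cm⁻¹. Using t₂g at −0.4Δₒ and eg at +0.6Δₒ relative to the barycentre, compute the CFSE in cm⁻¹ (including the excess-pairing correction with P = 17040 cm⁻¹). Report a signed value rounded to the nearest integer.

Mn³⁺: group 7, so d-count = 7 − 3 = 4.
Electron filling gives t₂g⁴ eg⁰.
CFSE(orbital) = 4×(-0.4Δₒ) + 0×(0.6Δₒ) = -1.6Δₒ; with Δₒ = 18770 cm⁻¹ that is -30032 cm⁻¹.
Pairing penalty: 1 pair vs 0 in the high-spin reference → 1 extra × P = 17040 cm⁻¹.
Combining: -30032 + 17040 = -12992 cm⁻¹.

-12992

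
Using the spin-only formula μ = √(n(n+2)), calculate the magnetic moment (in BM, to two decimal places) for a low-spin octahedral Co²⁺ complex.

Co²⁺: group 9, so d-count = 9 − 2 = 7.
Configuration: t₂g⁶ eg¹ → 1 unpaired electron.
μ(spin-only) = √[1(1+2)] = √3 ≈ 1.73 BM.

1.73 BM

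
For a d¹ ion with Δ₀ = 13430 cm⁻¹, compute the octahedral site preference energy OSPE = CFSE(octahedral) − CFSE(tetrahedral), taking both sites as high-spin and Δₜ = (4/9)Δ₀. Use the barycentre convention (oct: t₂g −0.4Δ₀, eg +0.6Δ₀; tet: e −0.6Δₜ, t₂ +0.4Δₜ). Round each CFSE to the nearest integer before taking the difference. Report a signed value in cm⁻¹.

-1791

Octahedral (high-spin): t₂g¹ eg⁰, CFSE = 1(−0.4) + 0(+0.6) = -0.4Δ₀ = -0.4 × 13430 = -5372 cm⁻¹.
Tetrahedral: e¹ t₂⁰, CFSE = 1(−0.6) + 0(+0.4) = -0.6Δₜ = -0.6 × (4/9) × 13430 = -3581 cm⁻¹.
OSPE = -5372 − (-3581) = -1791 cm⁻¹.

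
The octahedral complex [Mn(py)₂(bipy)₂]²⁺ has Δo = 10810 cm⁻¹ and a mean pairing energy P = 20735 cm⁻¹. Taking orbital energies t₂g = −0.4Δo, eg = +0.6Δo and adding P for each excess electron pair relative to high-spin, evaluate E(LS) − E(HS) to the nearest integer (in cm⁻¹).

19850

Ligand charges: 2×(+0) from py and 2×(+0) from bipy sum to +0; with overall charge +2, Mn is +2.
Mn sits in group 7; removing 2 electrons leaves Mn²⁺ with 7 − 2 = 5 d electrons.
High-spin d⁵ fills as t₂g³ eg² with CFSE 3(−0.4) + 2(+0.6) = 0.0Δo = 0 cm⁻¹.
Low-spin: t₂g⁵ eg⁰, orbital CFSE = -2.0Δo = -21620 cm⁻¹; plus 2 excess pairs × P = +41470 cm⁻¹; total 19850 cm⁻¹.
E(LS) − E(HS) = 19850 − (0) = 19850 cm⁻¹.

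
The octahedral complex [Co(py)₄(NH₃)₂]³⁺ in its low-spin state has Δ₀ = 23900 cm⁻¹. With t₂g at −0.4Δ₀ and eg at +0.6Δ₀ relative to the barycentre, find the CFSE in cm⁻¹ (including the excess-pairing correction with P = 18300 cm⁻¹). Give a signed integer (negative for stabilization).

-20760

Ligand charges: 4×(+0) from py and 2×(+0) from NH₃ sum to +0; with overall charge +3, Co is +3.
Group 9 minus oxidation state +3 gives a d⁶ configuration for Co³⁺.
Configuration: t₂g⁶ eg⁰.
Orbital CFSE = 6(-0.4) + 0(0.6) = -2.4Δ₀ = -2.4 × 23900 = -57360 cm⁻¹.
Pairing penalty: 3 pairs vs 1 in the high-spin reference → 2 extra × P = 36600 cm⁻¹.
Combining: -57360 + 36600 = -20760 cm⁻¹.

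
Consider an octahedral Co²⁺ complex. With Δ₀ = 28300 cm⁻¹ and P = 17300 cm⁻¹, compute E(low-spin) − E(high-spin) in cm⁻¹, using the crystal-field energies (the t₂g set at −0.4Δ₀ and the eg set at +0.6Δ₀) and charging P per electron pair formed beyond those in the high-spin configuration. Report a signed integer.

Co sits in group 9; removing 2 electrons leaves Co²⁺ with 9 − 2 = 7 d electrons.
High-spin: t₂g⁵ eg², CFSE = -0.8Δ₀ = -22640 cm⁻¹.
Low-spin: t₂g⁶ eg¹, orbital CFSE = -1.8Δ₀ = -50940 cm⁻¹; plus 1 excess pair × P = +17300 cm⁻¹; total -33640 cm⁻¹.
The difference is -33640 − (-22640) = -11000 cm⁻¹, so low-spin lies lower.

-11000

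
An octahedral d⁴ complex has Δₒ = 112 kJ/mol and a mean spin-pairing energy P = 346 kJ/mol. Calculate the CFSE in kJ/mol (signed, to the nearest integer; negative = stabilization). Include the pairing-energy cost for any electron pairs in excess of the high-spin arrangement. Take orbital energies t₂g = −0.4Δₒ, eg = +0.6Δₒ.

-67

With Δₒ < P the complex is high-spin.
Filling d⁴ accordingly: t₂g³ eg¹.
Orbital CFSE = -0.6Δₒ = -0.6 × 112 = -67 kJ/mol.
High-spin has no excess pairs, so no pairing correction applies.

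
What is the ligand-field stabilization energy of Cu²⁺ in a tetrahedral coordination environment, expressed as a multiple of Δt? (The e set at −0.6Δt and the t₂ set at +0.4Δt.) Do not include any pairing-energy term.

-0.4 Δt

Cu is in group 11, so Cu²⁺ is d⁹ (11 − 2 = 9).
With tetrahedral geometry the complex is necessarily high-spin.
Configuration: e⁴ t₂⁵.
CFSE = 4(-0.6Δt) + 5(0.4Δt) = -2.4Δt + 2.0Δt = -0.4Δt.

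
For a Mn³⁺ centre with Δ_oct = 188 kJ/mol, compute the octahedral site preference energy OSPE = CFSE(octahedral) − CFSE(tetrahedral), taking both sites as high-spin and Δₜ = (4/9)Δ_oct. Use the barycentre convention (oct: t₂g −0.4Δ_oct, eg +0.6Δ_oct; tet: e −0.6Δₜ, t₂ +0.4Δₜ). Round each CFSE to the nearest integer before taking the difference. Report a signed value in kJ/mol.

-80

Group 7 minus oxidation state +3 gives a d⁴ configuration for Mn³⁺.
Octahedral (high-spin): t₂g³ eg¹, CFSE = 3(−0.4) + 1(+0.6) = -0.6Δ_oct = -0.6 × 188 = -113 kJ/mol.
Tetrahedral: e² t₂², CFSE = 2(−0.6) + 2(+0.4) = -0.4Δₜ = -0.4 × (4/9) × 188 = -33 kJ/mol.
Subtracting, OSPE = -113 − (-33) = -80 kJ/mol.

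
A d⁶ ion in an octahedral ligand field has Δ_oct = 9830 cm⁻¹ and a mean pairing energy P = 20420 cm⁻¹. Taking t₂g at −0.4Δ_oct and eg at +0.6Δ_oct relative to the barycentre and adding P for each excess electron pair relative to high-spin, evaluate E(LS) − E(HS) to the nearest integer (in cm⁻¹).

21180

In the high-spin limit (t₂g⁴ eg²) the orbital term is -0.4Δ_oct = -3932 cm⁻¹, with no excess pairing.
For low-spin the configuration is t₂g⁶ eg⁰: orbital energy -2.4 × 9830 = -23592 cm⁻¹, and 2 additional pairs relative to high-spin add 40840 cm⁻¹, giving 17248 cm⁻¹.
The difference is 17248 − (-3932) = 21180 cm⁻¹, so high-spin lies lower.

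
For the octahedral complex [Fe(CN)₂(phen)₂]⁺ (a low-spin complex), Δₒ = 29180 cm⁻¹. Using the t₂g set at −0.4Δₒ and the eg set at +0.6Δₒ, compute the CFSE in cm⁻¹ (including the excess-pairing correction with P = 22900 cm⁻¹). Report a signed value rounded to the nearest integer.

-12560

Ligand charges: 2×(-1) from CN⁻ and 2×(+0) from phen sum to -2; with overall charge +1, Fe is +3.
Group 8 minus oxidation state +3 gives a d⁵ configuration for Fe³⁺.
Electron filling gives t₂g⁵ eg⁰.
CFSE(orbital) = 5×(-0.4Δₒ) + 0×(0.6Δₒ) = -2.0Δₒ; with Δₒ = 29180 cm⁻¹ that is -58360 cm⁻¹.
High-spin d⁵ would be t₂g³ eg² with 0 pairs; low-spin has 2, so 2 excess pairs cost +2P = +45800 cm⁻¹.
Combining: -58360 + 45800 = -12560 cm⁻¹.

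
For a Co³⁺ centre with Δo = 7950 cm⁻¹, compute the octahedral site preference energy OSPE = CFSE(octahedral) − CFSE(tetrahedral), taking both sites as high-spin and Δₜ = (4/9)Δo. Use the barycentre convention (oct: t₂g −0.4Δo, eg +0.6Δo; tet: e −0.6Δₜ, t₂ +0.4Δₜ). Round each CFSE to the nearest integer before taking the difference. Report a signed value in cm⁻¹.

Group 9 minus oxidation state +3 gives a d⁶ configuration for Co³⁺.
Octahedral (high-spin): t₂g⁴ eg², CFSE = 4(−0.4) + 2(+0.6) = -0.4Δo = -0.4 × 7950 = -3180 cm⁻¹.
In a tetrahedral site the filling is e³ t₂³: CFSE(tet) = -0.6Δₜ = -0.6 × (4/9)(7950) = -2120 cm⁻¹.
OSPE = CFSE(oct) − CFSE(tet) = -3180 − (-2120) = -1060 cm⁻¹.

-1060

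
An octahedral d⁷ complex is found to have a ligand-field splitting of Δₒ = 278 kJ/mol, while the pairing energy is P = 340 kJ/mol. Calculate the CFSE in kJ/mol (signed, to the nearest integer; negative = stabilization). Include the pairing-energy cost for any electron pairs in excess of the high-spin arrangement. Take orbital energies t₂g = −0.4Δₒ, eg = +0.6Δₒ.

Δₒ < P, so pairing is avoided: the ground state is high-spin.
Configuration: t₂g⁵ eg².
Orbital CFSE = -0.8Δₒ = -0.8 × 278 = -222 kJ/mol.
High-spin has no excess pairs, so no pairing correction applies.

-222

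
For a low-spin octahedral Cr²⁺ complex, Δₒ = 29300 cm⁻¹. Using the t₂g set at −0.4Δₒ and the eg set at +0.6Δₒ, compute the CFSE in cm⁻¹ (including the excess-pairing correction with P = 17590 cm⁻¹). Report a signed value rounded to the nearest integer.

Group 6 minus oxidation state +2 gives a d⁴ configuration for Cr²⁺.
Electron filling gives t₂g⁴ eg⁰.
CFSE(orbital) = 4×(-0.4Δₒ) + 0×(0.6Δₒ) = -1.6Δₒ; with Δₒ = 29300 cm⁻¹ that is -46880 cm⁻¹.
High-spin d⁴ would be t₂g³ eg¹ with 0 pairs; low-spin has 1, so 1 excess pair costs +1P = +17590 cm⁻¹.
Overall CFSE = -46880 + 17590 = -29290 cm⁻¹.

-29290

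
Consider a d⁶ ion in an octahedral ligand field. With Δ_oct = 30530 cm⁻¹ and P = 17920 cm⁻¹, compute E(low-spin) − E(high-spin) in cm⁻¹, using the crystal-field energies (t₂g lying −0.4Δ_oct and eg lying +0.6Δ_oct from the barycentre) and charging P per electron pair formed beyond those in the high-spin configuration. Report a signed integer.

-25220

High-spin d⁶ fills as t₂g⁴ eg² with CFSE 4(−0.4) + 2(+0.6) = -0.4Δ_oct = -12212 cm⁻¹.
For low-spin the configuration is t₂g⁶ eg⁰: orbital energy -2.4 × 30530 = -73272 cm⁻¹, and 2 additional pairs relative to high-spin add 35840 cm⁻¹, giving -37432 cm⁻¹.
E(LS) − E(HS) = -37432 − (-12212) = -25220 cm⁻¹.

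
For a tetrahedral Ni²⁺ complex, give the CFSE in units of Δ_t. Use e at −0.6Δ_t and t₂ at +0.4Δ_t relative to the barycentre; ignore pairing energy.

Group 10 minus oxidation state +2 gives a d⁸ configuration for Ni²⁺.
Tetrahedral fields are weak (Δₜ ≈ 4/9 Δₒ), so electrons fill high-spin.
Configuration: e⁴ t₂⁴.
CFSE = 4(-0.6Δ_t) + 4(0.4Δ_t) = -2.4Δ_t + 1.6Δ_t = -0.8Δ_t.

-0.8 Δ_t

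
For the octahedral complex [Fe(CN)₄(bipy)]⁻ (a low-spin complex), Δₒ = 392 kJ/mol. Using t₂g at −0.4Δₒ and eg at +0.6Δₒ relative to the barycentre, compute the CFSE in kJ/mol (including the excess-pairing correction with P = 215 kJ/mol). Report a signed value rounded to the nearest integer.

-354

Ligand charges: 4×(-1) from CN⁻ and 1×(+0) from bipy sum to -4; with overall charge -1, Fe is +3.
Fe sits in group 8; removing 3 electrons leaves Fe³⁺ with 8 − 3 = 5 d electrons.
Electron filling gives t₂g⁵ eg⁰.
Orbital CFSE = 5(-0.4) + 0(0.6) = -2.0Δₒ = -2.0 × 392 = -784 kJ/mol.
High-spin d⁵ would be t₂g³ eg² with 0 pairs; low-spin has 2, so 2 excess pairs cost +2P = +430 kJ/mol.
Net CFSE = -784 + 430 = -354 kJ/mol.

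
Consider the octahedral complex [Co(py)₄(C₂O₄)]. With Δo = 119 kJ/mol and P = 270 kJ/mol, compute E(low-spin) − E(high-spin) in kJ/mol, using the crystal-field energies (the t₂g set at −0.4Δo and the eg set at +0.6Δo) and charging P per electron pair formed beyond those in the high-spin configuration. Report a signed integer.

151

Ligand charges: 4×(+0) from py and 1×(-2) from C₂O₄²⁻ sum to -2; with overall charge +0, Co is +2.
Co is in group 9, so Co²⁺ is d⁷ (9 − 2 = 7).
High-spin d⁷ fills as t₂g⁵ eg² with CFSE 5(−0.4) + 2(+0.6) = -0.8Δo = -95 kJ/mol.
For low-spin the configuration is t₂g⁶ eg¹: orbital energy -1.8 × 119 = -214 kJ/mol, and 1 additional pair relative to high-spin adds 270 kJ/mol, giving 56 kJ/mol.
E(LS) − E(HS) = 56 − (-95) = 151 kJ/mol.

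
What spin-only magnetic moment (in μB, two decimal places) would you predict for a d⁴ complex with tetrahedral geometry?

With tetrahedral geometry the complex is necessarily high-spin.
Configuration: e² t₂² → 4 unpaired electrons.
μ(spin-only) = √[4(4+2)] = √24 ≈ 4.90 μB.

4.90 μB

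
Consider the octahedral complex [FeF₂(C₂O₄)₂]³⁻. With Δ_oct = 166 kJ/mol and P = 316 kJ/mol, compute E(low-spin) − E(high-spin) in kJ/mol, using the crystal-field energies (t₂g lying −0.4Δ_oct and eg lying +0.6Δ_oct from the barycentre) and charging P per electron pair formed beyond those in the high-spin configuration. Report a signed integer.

Ligand charges: 2×(-1) from F⁻ and 2×(-2) from C₂O₄²⁻ sum to -6; with overall charge -3, Fe is +3.
Group 8 minus oxidation state +3 gives a d⁵ configuration for Fe³⁺.
High-spin: t₂g³ eg², CFSE = 0.0Δ_oct = 0 kJ/mol.
Low-spin: t₂g⁵ eg⁰, orbital CFSE = -2.0Δ_oct = -332 kJ/mol; plus 2 excess pairs × P = +632 kJ/mol; total 300 kJ/mol.
Thus E(LS) − E(HS) = 300 kJ/mol.

300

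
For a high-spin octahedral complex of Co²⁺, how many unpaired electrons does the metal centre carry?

Group 9 minus oxidation state +2 gives a d⁷ configuration for Co²⁺.
Configuration: t₂g⁵ eg², giving 3 unpaired electrons.

3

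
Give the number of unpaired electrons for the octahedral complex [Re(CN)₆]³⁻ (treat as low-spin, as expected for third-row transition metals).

Each CN⁻ contributes -1; 6 × (-1) = -6. With overall charge -3, Re is in the +3 oxidation state.
Re³⁺: group 7, so d-count = 7 − 3 = 4.
Configuration: t₂g⁴ eg⁰, giving 2 unpaired electrons.

2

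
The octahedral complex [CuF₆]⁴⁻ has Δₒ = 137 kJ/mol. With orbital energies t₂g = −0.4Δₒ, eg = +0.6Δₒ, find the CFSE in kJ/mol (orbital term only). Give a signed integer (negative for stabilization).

Each F⁻ contributes -1; 6 × (-1) = -6. With overall charge -4, Cu is in the +2 oxidation state.
Group 11 minus oxidation state +2 gives a d⁹ configuration for Cu²⁺.
For octahedral d⁹ the high- and low-spin configurations coincide.
The d⁹ electrons fill as t₂g⁶ eg³.
The orbital stabilization is -0.6Δₒ = -0.6 × 137 = -82 kJ/mol.

-82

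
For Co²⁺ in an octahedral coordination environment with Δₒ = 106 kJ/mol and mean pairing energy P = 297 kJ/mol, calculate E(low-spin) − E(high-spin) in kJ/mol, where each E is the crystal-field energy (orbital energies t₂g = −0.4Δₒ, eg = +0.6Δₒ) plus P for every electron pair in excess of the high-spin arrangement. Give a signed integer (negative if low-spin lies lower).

Co²⁺: group 9, so d-count = 9 − 2 = 7.
High-spin: t₂g⁵ eg², CFSE = -0.8Δₒ = -85 kJ/mol.
For low-spin the configuration is t₂g⁶ eg¹: orbital energy -1.8 × 106 = -191 kJ/mol, and 1 additional pair relative to high-spin adds 297 kJ/mol, giving 106 kJ/mol.
The difference is 106 − (-85) = 191 kJ/mol, so high-spin lies lower.

191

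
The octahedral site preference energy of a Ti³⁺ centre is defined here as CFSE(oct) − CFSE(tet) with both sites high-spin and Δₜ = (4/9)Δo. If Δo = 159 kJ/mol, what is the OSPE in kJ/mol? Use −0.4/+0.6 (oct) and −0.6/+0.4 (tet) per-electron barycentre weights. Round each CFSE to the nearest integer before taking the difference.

-22

Ti is in group 4, so Ti³⁺ is d¹ (4 − 3 = 1).
Octahedral (high-spin): t2g^1 e_g^0, CFSE = 1(−0.4) + 0(+0.6) = -0.4Δo = -0.4 × 159 = -64 kJ/mol.
Tetrahedral e^1 t2^0 gives -0.6Δₜ = -0.6 × (4/9) × 159 = -42 kJ/mol.
OSPE = CFSE(oct) − CFSE(tet) = -64 − (-42) = -22 kJ/mol.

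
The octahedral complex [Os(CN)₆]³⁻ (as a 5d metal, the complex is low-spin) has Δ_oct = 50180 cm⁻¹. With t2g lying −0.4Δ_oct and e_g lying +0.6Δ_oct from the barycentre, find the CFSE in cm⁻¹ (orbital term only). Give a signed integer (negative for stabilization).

Each CN⁻ contributes -1; 6 × (-1) = -6. With overall charge -3, Os is in the +3 oxidation state.
Os sits in group 8; removing 3 electrons leaves Os³⁺ with 8 − 3 = 5 d electrons.
The d⁵ electrons fill as t2g^5 e_g^0.
The orbital stabilization is -2.0Δ_oct = -2.0 × 50180 = -100360 cm⁻¹.

-100360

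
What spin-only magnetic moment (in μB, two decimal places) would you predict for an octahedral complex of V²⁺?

V²⁺: group 5, so d-count = 5 − 2 = 3.
Configuration: t₂g³ eg⁰ → 3 unpaired electrons.
μ(spin-only) = √[3(3+2)] = √15 ≈ 3.87 μB.

3.87 μB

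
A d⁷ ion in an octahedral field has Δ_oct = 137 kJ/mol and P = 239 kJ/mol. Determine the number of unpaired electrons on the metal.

3

Since Δ_oct = 137 kJ/mol < P = 239 kJ/mol, the complex adopts the high-spin configuration.
That gives t2g^5 e_g^2.
Unpaired electrons: 3.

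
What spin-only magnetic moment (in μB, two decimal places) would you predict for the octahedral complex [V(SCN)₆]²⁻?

Each SCN⁻ contributes -1; 6 × (-1) = -6. With overall charge -2, V is in the +4 oxidation state.
V sits in group 5; removing 4 electrons leaves V⁴⁺ with 5 − 4 = 1 d electrons.
Configuration: t₂g¹ eg⁰ → 1 unpaired electron.
μ(spin-only) = √[1(1+2)] = √3 ≈ 1.73 μB.

1.73 μB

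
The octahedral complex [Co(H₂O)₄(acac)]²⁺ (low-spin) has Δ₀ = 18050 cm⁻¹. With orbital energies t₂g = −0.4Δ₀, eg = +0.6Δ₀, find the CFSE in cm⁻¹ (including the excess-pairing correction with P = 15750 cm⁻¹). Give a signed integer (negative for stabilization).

Ligand charges: 4×(+0) from H₂O and 1×(-1) from acac⁻ sum to -1; with overall charge +2, Co is +3.
Group 9 minus oxidation state +3 gives a d⁶ configuration for Co³⁺.
Electron filling gives t₂g⁶ eg⁰.
CFSE(orbital) = 6×(-0.4Δ₀) + 0×(0.6Δ₀) = -2.4Δ₀; with Δ₀ = 18050 cm⁻¹ that is -43320 cm⁻¹.
Relative to high-spin t₂g⁴ eg² (1 paired), the low-spin configuration has 2 additional pairs, contributing +2 × 15750 = +31500 cm⁻¹.
Overall CFSE = -43320 + 31500 = -11820 cm⁻¹.

-11820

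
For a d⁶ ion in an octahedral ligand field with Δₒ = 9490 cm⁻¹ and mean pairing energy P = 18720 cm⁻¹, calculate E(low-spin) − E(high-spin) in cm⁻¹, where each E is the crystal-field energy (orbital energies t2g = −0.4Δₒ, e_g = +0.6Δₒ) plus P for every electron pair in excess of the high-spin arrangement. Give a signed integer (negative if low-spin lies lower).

High-spin: t2g^4 e_g^2, CFSE = -0.4Δₒ = -3796 cm⁻¹.
Low-spin: t2g^6 e_g^0, orbital CFSE = -2.4Δₒ = -22776 cm⁻¹; plus 2 excess pairs × P = +37440 cm⁻¹; total 14664 cm⁻¹.
The difference is 14664 − (-3796) = 18460 cm⁻¹, so high-spin lies lower.

18460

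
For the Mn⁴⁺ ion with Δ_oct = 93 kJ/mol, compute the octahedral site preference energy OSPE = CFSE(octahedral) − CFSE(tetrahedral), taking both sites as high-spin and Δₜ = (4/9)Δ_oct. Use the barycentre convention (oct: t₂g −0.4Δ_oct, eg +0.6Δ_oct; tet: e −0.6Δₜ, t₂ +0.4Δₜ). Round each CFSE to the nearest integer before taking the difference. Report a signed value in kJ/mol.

-79

Mn is in group 7, so Mn⁴⁺ is d³ (7 − 4 = 3).
Octahedral (high-spin): t₂g³ eg⁰, CFSE = 3(−0.4) + 0(+0.6) = -1.2Δ_oct = -1.2 × 93 = -112 kJ/mol.
In a tetrahedral site the filling is e² t₂¹: CFSE(tet) = -0.8Δₜ = -0.8 × (4/9)(93) = -33 kJ/mol.
Subtracting, OSPE = -112 − (-33) = -79 kJ/mol.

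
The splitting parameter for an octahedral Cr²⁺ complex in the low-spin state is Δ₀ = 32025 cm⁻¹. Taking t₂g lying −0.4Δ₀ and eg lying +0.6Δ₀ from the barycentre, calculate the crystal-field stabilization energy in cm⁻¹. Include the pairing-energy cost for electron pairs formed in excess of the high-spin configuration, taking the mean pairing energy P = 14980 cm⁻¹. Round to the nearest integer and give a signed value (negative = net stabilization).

Cr sits in group 6; removing 2 electrons leaves Cr²⁺ with 6 − 2 = 4 d electrons.
Configuration: t₂g⁴ eg⁰.
CFSE(orbital) = 4×(-0.4Δ₀) + 0×(0.6Δ₀) = -1.6Δ₀; with Δ₀ = 32025 cm⁻¹ that is -51240 cm⁻¹.
Pairing penalty: 1 pair vs 0 in the high-spin reference → 1 extra × P = 14980 cm⁻¹.
Net CFSE = -51240 + 14980 = -36260 cm⁻¹.

-36260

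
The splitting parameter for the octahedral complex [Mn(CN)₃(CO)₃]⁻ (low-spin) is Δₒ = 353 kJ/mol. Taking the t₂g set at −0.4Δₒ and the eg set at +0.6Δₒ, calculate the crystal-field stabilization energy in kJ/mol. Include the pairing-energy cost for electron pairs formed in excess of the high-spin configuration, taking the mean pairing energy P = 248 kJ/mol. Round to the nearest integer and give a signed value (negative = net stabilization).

Ligand charges: 3×(-1) from CN⁻ and 3×(+0) from CO sum to -3; with overall charge -1, Mn is +2.
Mn²⁺: group 7, so d-count = 7 − 2 = 5.
Configuration: t₂g⁵ eg⁰.
The orbital stabilization is -2.0Δₒ = -2.0 × 353 = -706 kJ/mol.
Relative to high-spin t₂g³ eg² (0 paired), the low-spin configuration has 2 additional pairs, contributing +2 × 248 = +496 kJ/mol.
Overall CFSE = -706 + 496 = -210 kJ/mol.

-210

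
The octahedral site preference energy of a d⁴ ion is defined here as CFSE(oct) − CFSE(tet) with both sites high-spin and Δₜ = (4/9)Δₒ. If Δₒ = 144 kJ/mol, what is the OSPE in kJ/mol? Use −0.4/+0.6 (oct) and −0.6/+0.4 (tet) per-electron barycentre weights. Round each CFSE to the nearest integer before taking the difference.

In an octahedral site d⁴ (HS) is t₂g³ eg¹, giving CFSE(oct) = -0.6Δₒ = -86 kJ/mol.
Tetrahedral e² t₂² gives -0.4Δₜ = -0.4 × (4/9) × 144 = -26 kJ/mol.
OSPE = CFSE(oct) − CFSE(tet) = -86 − (-26) = -60 kJ/mol.

-60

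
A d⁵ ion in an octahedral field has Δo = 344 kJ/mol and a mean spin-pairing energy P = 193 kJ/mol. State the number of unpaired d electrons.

Here Δo > P (344 > 193), so the low-spin state is favoured.
Filling d⁵ accordingly: t₂g⁵ eg⁰.
Unpaired electrons: 1.

1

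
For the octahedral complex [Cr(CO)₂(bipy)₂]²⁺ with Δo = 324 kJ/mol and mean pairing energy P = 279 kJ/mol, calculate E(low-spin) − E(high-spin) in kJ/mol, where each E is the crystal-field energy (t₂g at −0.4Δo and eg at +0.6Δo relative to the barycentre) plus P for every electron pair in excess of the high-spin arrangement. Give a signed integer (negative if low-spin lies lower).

Ligand charges: 2×(+0) from CO and 2×(+0) from bipy sum to +0; with overall charge +2, Cr is +2.
Group 6 minus oxidation state +2 gives a d⁴ configuration for Cr²⁺.
High-spin: t₂g³ eg¹, CFSE = -0.6Δo = -194 kJ/mol.
For low-spin the configuration is t₂g⁴ eg⁰: orbital energy -1.6 × 324 = -518 kJ/mol, and 1 additional pair relative to high-spin adds 279 kJ/mol, giving -239 kJ/mol.
Thus E(LS) − E(HS) = -45 kJ/mol.

-45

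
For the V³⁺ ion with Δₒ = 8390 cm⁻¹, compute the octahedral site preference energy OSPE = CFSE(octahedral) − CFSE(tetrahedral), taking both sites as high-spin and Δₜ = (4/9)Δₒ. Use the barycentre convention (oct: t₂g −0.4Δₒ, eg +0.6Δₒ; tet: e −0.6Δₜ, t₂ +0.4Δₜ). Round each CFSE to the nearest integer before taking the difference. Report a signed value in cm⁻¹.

V³⁺: group 5, so d-count = 5 − 3 = 2.
Octahedral high-spin t₂g² eg⁰: CFSE = -0.8 × 8390 = -6712 cm⁻¹.
In a tetrahedral site the filling is e² t₂⁰: CFSE(tet) = -1.2Δₜ = -1.2 × (4/9)(8390) = -4475 cm⁻¹.
OSPE = -6712 − (-4475) = -2237 cm⁻¹.

-2237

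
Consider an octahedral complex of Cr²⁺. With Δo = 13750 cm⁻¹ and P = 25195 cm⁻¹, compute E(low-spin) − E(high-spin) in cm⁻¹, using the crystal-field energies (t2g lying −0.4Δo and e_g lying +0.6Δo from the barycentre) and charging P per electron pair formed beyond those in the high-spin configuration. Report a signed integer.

Cr sits in group 6; removing 2 electrons leaves Cr²⁺ with 6 − 2 = 4 d electrons.
High-spin: t2g^3 e_g^1, CFSE = -0.6Δo = -8250 cm⁻¹.
For low-spin the configuration is t2g^4 e_g^0: orbital energy -1.6 × 13750 = -22000 cm⁻¹, and 1 additional pair relative to high-spin adds 25195 cm⁻¹, giving 3195 cm⁻¹.
E(LS) − E(HS) = 3195 − (-8250) = 11445 cm⁻¹.

11445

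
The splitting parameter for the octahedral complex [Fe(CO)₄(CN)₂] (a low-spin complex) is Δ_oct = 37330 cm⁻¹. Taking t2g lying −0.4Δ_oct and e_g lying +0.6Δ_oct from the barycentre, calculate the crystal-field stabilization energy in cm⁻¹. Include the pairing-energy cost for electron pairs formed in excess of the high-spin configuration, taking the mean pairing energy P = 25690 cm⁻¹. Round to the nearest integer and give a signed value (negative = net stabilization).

-38212

Ligand charges: 4×(+0) from CO and 2×(-1) from CN⁻ sum to -2; with overall charge +0, Fe is +2.
Group 8 minus oxidation state +2 gives a d⁶ configuration for Fe²⁺.
Electron filling gives t2g^6 e_g^0.
CFSE(orbital) = 6×(-0.4Δ_oct) + 0×(0.6Δ_oct) = -2.4Δ_oct; with Δ_oct = 37330 cm⁻¹ that is -89592 cm⁻¹.
Pairing penalty: 3 pairs vs 1 in the high-spin reference → 2 extra × P = 51380 cm⁻¹.
Combining: -89592 + 51380 = -38212 cm⁻¹.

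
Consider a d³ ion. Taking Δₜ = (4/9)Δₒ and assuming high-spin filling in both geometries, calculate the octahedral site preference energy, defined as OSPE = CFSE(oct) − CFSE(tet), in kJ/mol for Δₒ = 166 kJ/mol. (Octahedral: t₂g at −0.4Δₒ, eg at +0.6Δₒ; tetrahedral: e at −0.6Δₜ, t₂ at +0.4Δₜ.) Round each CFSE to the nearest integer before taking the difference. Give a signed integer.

-140

Octahedral (high-spin): t₂g³ eg⁰, CFSE = 3(−0.4) + 0(+0.6) = -1.2Δₒ = -1.2 × 166 = -199 kJ/mol.
In a tetrahedral site the filling is e² t₂¹: CFSE(tet) = -0.8Δₜ = -0.8 × (4/9)(166) = -59 kJ/mol.
OSPE = CFSE(oct) − CFSE(tet) = -199 − (-59) = -140 kJ/mol.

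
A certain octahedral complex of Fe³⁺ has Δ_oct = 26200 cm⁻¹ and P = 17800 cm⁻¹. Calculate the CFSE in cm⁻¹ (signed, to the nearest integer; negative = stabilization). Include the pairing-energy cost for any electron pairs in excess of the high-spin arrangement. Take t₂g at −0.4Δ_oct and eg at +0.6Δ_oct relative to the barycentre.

-16800

Fe sits in group 8; removing 3 electrons leaves Fe³⁺ with 8 − 3 = 5 d electrons.
With Δ_oct > P the complex is low-spin.
That gives t₂g⁵ eg⁰.
Orbital CFSE = -2.0Δ_oct = -2.0 × 26200 = -52400 cm⁻¹.
Excess pairs vs high-spin: 2 − 0 = 2; pairing cost = +35600 cm⁻¹.
Net CFSE = -52400 + 35600 = -16800 cm⁻¹.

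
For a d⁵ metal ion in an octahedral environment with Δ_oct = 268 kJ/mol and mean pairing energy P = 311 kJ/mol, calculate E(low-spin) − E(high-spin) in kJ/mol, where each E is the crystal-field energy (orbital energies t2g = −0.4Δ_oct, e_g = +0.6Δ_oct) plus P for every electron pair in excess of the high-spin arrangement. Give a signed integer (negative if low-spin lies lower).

86

High-spin: t2g^3 e_g^2, CFSE = 0.0Δ_oct = 0 kJ/mol.
Low-spin t2g^5 e_g^0 gives -2.0Δ_oct = -536 kJ/mol, but forming 2 extra pairs costs 2P = 622 kJ/mol, so E(LS) = -536 + 622 = 86 kJ/mol.
The difference is 86 − (0) = 86 kJ/mol, so high-spin lies lower.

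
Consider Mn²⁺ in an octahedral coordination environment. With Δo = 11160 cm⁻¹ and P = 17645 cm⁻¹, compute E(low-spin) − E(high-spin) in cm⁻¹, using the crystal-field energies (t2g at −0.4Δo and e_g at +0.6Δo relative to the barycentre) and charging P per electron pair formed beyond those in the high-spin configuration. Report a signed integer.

Mn is in group 7, so Mn²⁺ is d⁵ (7 − 2 = 5).
High-spin: t2g^3 e_g^2, CFSE = 0.0Δo = 0 cm⁻¹.
Low-spin: t2g^5 e_g^0, orbital CFSE = -2.0Δo = -22320 cm⁻¹; plus 2 excess pairs × P = +35290 cm⁻¹; total 12970 cm⁻¹.
Thus E(LS) − E(HS) = 12970 cm⁻¹.

12970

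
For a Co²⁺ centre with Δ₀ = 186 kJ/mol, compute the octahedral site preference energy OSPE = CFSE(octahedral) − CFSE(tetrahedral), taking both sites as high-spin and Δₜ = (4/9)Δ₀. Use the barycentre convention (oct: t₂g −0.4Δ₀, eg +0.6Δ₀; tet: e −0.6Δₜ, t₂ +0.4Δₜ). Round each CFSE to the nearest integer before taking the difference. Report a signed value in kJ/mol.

Co is in group 9, so Co²⁺ is d⁷ (9 − 2 = 7).
In an octahedral site d⁷ (HS) is t₂g⁵ eg², giving CFSE(oct) = -0.8Δ₀ = -149 kJ/mol.
Tetrahedral e⁴ t₂³ gives -1.2Δₜ = -1.2 × (4/9) × 186 = -99 kJ/mol.
Subtracting, OSPE = -149 − (-99) = -50 kJ/mol.

-50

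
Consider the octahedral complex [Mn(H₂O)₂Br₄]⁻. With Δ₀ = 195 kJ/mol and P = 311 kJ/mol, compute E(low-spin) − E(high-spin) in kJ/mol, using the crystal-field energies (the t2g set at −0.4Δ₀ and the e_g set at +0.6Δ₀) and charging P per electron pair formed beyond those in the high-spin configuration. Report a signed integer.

116

Ligand charges: 2×(+0) from H₂O and 4×(-1) from Br⁻ sum to -4; with overall charge -1, Mn is +3.
Mn sits in group 7; removing 3 electrons leaves Mn³⁺ with 7 − 3 = 4 d electrons.
High-spin d⁴ fills as t2g^3 e_g^1 with CFSE 3(−0.4) + 1(+0.6) = -0.6Δ₀ = -117 kJ/mol.
Low-spin t2g^4 e_g^0 gives -1.6Δ₀ = -312 kJ/mol, but forming 1 extra pair costs 1P = 311 kJ/mol, so E(LS) = -312 + 311 = -1 kJ/mol.
E(LS) − E(HS) = -1 − (-117) = 116 kJ/mol.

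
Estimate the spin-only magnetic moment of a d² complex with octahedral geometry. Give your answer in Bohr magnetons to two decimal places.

2.83 Bohr magnetons

For octahedral d² the high- and low-spin configurations coincide.
Configuration: t2g^2 e_g^0 → 2 unpaired electrons.
μ(spin-only) = √[2(2+2)] = √8 ≈ 2.83 Bohr magnetons.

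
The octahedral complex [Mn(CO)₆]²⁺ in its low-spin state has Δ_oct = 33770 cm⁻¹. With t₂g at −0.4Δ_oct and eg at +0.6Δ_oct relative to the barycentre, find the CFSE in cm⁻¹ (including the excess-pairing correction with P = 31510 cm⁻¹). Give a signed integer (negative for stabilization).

-4520

CO is neutral, so the +2 overall charge sits on Mn: oxidation state +2.
Mn sits in group 7; removing 2 electrons leaves Mn²⁺ with 7 − 2 = 5 d electrons.
Electron filling gives t₂g⁵ eg⁰.
The orbital stabilization is -2.0Δ_oct = -2.0 × 33770 = -67540 cm⁻¹.
High-spin d⁵ would be t₂g³ eg² with 0 pairs; low-spin has 2, so 2 excess pairs cost +2P = +63020 cm⁻¹.
Overall CFSE = -67540 + 63020 = -4520 cm⁻¹.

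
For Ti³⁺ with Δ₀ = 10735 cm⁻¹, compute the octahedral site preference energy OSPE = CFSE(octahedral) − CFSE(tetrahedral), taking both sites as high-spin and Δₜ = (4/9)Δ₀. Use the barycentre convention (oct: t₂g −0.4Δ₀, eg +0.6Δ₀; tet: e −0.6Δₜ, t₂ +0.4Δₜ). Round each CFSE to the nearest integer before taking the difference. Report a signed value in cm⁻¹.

-1431

Group 4 minus oxidation state +3 gives a d¹ configuration for Ti³⁺.
Octahedral (high-spin): t2g^1 e_g^0, CFSE = 1(−0.4) + 0(+0.6) = -0.4Δ₀ = -0.4 × 10735 = -4294 cm⁻¹.
Tetrahedral e^1 t2^0 gives -0.6Δₜ = -0.6 × (4/9) × 10735 = -2863 cm⁻¹.
Subtracting, OSPE = -4294 − (-2863) = -1431 cm⁻¹.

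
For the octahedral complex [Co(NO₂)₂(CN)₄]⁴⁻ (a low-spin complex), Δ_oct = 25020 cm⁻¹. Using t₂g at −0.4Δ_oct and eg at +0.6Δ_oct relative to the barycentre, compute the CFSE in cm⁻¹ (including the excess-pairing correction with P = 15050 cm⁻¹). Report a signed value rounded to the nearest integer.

-29986

Ligand charges: 2×(-1) from NO₂⁻ and 4×(-1) from CN⁻ sum to -6; with overall charge -4, Co is +2.
Co sits in group 9; removing 2 electrons leaves Co²⁺ with 9 − 2 = 7 d electrons.
Configuration: t₂g⁶ eg¹.
Orbital CFSE = 6(-0.4) + 1(0.6) = -1.8Δ_oct = -1.8 × 25020 = -45036 cm⁻¹.
Relative to high-spin t₂g⁵ eg² (2 paired), the low-spin configuration has 1 additional pair, contributing +1 × 15050 = +15050 cm⁻¹.
Net CFSE = -45036 + 15050 = -29986 cm⁻¹.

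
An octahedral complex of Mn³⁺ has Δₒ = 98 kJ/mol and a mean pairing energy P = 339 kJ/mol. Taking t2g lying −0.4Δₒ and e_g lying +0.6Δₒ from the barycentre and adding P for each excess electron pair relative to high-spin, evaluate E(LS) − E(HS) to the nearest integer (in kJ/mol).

Mn³⁺: group 7, so d-count = 7 − 3 = 4.
In the high-spin limit (t2g^3 e_g^1) the orbital term is -0.6Δₒ = -59 kJ/mol, with no excess pairing.
Low-spin t2g^4 e_g^0 gives -1.6Δₒ = -157 kJ/mol, but forming 1 extra pair costs 1P = 339 kJ/mol, so E(LS) = -157 + 339 = 182 kJ/mol.
E(LS) − E(HS) = 182 − (-59) = 241 kJ/mol.

241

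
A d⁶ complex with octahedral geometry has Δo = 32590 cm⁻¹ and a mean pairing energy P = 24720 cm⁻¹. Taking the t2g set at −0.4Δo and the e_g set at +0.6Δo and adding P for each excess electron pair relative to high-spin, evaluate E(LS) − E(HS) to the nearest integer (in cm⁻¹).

-15740

In the high-spin limit (t2g^4 e_g^2) the orbital term is -0.4Δo = -13036 cm⁻¹, with no excess pairing.
Low-spin t2g^6 e_g^0 gives -2.4Δo = -78216 cm⁻¹, but forming 2 extra pairs costs 2P = 49440 cm⁻¹, so E(LS) = -78216 + 49440 = -28776 cm⁻¹.
The difference is -28776 − (-13036) = -15740 cm⁻¹, so low-spin lies lower.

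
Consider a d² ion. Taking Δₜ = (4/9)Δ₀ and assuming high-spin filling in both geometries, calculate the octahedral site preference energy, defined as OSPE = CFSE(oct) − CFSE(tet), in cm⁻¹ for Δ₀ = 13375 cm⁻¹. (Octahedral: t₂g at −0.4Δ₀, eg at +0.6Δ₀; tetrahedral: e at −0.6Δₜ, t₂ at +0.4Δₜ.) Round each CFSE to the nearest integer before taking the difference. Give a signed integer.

-3567

Octahedral high-spin t₂g² eg⁰: CFSE = -0.8 × 13375 = -10700 cm⁻¹.
Tetrahedral e² t₂⁰ gives -1.2Δₜ = -1.2 × (4/9) × 13375 = -7133 cm⁻¹.
Subtracting, OSPE = -10700 − (-7133) = -3567 cm⁻¹.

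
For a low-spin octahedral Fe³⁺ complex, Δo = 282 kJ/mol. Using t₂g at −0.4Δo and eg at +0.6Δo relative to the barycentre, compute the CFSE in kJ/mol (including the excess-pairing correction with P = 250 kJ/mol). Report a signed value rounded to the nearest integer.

-64

Fe³⁺: group 8, so d-count = 8 − 3 = 5.
The d⁵ electrons fill as t₂g⁵ eg⁰.
CFSE(orbital) = 5×(-0.4Δo) + 0×(0.6Δo) = -2.0Δo; with Δo = 282 kJ/mol that is -564 kJ/mol.
Pairing penalty: 2 pairs vs 0 in the high-spin reference → 2 extra × P = 500 kJ/mol.
Overall CFSE = -564 + 500 = -64 kJ/mol.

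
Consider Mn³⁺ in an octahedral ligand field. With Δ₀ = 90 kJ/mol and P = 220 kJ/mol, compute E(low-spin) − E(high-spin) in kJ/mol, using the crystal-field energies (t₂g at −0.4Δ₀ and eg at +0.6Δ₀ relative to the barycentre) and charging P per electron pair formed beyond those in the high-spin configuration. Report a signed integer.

Mn³⁺: group 7, so d-count = 7 − 3 = 4.
High-spin: t₂g³ eg¹, CFSE = -0.6Δ₀ = -54 kJ/mol.
Low-spin t₂g⁴ eg⁰ gives -1.6Δ₀ = -144 kJ/mol, but forming 1 extra pair costs 1P = 220 kJ/mol, so E(LS) = -144 + 220 = 76 kJ/mol.
E(LS) − E(HS) = 76 − (-54) = 130 kJ/mol.

130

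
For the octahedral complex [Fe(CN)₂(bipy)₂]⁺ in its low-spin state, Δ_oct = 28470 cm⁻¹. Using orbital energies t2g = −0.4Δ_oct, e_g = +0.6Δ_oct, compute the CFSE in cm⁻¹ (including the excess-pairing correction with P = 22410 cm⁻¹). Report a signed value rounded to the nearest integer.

Ligand charges: 2×(-1) from CN⁻ and 2×(+0) from bipy sum to -2; with overall charge +1, Fe is +3.
Fe³⁺: group 8, so d-count = 8 − 3 = 5.
Configuration: t2g^5 e_g^0.
CFSE(orbital) = 5×(-0.4Δ_oct) + 0×(0.6Δ_oct) = -2.0Δ_oct; with Δ_oct = 28470 cm⁻¹ that is -56940 cm⁻¹.
Pairing penalty: 2 pairs vs 0 in the high-spin reference → 2 extra × P = 44820 cm⁻¹.
Overall CFSE = -56940 + 44820 = -12120 cm⁻¹.

-12120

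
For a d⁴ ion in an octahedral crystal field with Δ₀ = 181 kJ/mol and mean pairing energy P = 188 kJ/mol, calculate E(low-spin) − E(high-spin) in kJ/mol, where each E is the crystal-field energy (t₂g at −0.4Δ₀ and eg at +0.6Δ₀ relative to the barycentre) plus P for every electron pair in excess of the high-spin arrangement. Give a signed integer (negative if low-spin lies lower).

7

High-spin d⁴ fills as t₂g³ eg¹ with CFSE 3(−0.4) + 1(+0.6) = -0.6Δ₀ = -109 kJ/mol.
Low-spin: t₂g⁴ eg⁰, orbital CFSE = -1.6Δ₀ = -290 kJ/mol; plus 1 excess pair × P = +188 kJ/mol; total -102 kJ/mol.
The difference is -102 − (-109) = 7 kJ/mol, so high-spin lies lower.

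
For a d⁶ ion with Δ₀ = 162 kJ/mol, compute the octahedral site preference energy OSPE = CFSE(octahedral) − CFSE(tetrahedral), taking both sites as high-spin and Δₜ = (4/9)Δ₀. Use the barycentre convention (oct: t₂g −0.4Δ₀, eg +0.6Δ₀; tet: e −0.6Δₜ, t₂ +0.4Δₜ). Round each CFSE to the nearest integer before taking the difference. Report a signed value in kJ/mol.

Octahedral (high-spin): t2g^4 e_g^2, CFSE = 4(−0.4) + 2(+0.6) = -0.4Δ₀ = -0.4 × 162 = -65 kJ/mol.
Tetrahedral e^3 t2^3 gives -0.6Δₜ = -0.6 × (4/9) × 162 = -43 kJ/mol.
OSPE = CFSE(oct) − CFSE(tet) = -65 − (-43) = -22 kJ/mol.

-22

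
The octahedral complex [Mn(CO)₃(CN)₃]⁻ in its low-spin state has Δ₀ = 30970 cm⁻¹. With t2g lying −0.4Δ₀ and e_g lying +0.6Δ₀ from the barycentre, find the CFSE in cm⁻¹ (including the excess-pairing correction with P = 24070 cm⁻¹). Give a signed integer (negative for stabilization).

-13800

Ligand charges: 3×(+0) from CO and 3×(-1) from CN⁻ sum to -3; with overall charge -1, Mn is +2.
Mn is in group 7, so Mn²⁺ is d⁵ (7 − 2 = 5).
The d⁵ electrons fill as t2g^5 e_g^0.
CFSE(orbital) = 5×(-0.4Δ₀) + 0×(0.6Δ₀) = -2.0Δ₀; with Δ₀ = 30970 cm⁻¹ that is -61940 cm⁻¹.
Relative to high-spin t2g^3 e_g^2 (0 paired), the low-spin configuration has 2 additional pairs, contributing +2 × 24070 = +48140 cm⁻¹.
Net CFSE = -61940 + 48140 = -13800 cm⁻¹.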